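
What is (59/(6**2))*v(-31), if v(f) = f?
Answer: -1829/36 ≈ -50.806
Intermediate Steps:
(59/(6**2))*v(-31) = (59/(6**2))*(-31) = (59/36)*(-31) = -1829/36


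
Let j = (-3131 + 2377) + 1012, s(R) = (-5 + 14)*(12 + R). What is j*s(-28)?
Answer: -37152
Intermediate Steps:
s(R) = 108 + 9*R (s(R) = 9*(12 + R) = 108 + 9*R)
j = 258 (j = -754 + 1012 = 258)
j*s(-28) = 258*(108 + 9*(-28)) = 258*(108 - 252) = 258*(-144) = -37152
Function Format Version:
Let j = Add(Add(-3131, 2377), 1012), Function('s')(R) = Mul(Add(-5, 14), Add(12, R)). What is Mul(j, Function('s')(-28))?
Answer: -37152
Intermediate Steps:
Function('s')(R) = Add(108, Mul(9, R)) (Function('s')(R) = Mul(9, Add(12, R)) = Add(108, Mul(9, R)))
j = 258 (j = Add(-754, 1012) = 258)
Mul(j, Function('s')(-28)) = Mul(258, Add(108, Mul(9, -28))) = Mul(258, Add(108, -252)) = Mul(258, -144) = -37152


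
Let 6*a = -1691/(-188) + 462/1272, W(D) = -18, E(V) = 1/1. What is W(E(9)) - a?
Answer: -584677/29892 ≈ -19.560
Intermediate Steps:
E(V) = 1
a = 46621/29892 (a = (-1691/(-188) + 462/1272)/6 = (-1691*(-1/188) + 462*(1/1272))/6 = (1691/188 + 77/212)/6 = (1/6)*(46621/4982) = 46621/29892 ≈ 1.5596)
W(E(9)) - a = -18 - 1*46621/29892 = -18 - 46621/29892 = -584677/29892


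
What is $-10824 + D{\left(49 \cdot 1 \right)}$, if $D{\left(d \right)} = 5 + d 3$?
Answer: $-10672$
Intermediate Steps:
$D{\left(d \right)} = 5 + 3 d$
$-10824 + D{\left(49 \cdot 1 \right)} = -10824 + \left(5 + 3 \cdot 49 \cdot 1\right) = -10824 + \left(5 + 3 \cdot 49\right) = -10824 + \left(5 + 147\right) = -10824 + 152 = -10672$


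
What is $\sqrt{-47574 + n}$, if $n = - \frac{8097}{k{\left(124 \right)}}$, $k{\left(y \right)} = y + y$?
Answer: $\frac{i \sqrt{731999838}}{124} \approx 218.19 i$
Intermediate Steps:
$k{\left(y \right)} = 2 y$
$n = - \frac{8097}{248}$ ($n = - \frac{8097}{2 \cdot 124} = - \frac{8097}{248} \approx -32.649$)
$\sqrt{-47574 + n} = \sqrt{-47574 - \frac{8097}{248}} = \sqrt{- \frac{11806449}{248}} = \frac{i \sqrt{731999838}}{124}$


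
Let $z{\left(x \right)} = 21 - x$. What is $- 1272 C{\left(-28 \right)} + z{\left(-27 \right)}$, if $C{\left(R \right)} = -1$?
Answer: $1320$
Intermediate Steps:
$- 1272 C{\left(-28 \right)} + z{\left(-27 \right)} = \left(-1272\right) \left(-1\right) + \left(21 - -27\right) = 1272 + \left(21 + 27\right) = 1272 + 48 = 1320$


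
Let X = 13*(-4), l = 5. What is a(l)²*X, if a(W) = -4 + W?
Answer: -52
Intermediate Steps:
X = -52
a(l)²*X = (-4 + 5)²*(-52) = 1²*(-52) = 1*(-52) = -52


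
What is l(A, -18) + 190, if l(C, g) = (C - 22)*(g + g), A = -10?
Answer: 1342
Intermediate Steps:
l(C, g) = 2*g*(-22 + C) (l(C, g) = (-22 + C)*(2*g) = 2*g*(-22 + C))
l(A, -18) + 190 = 2*(-18)*(-22 - 10) + 190 = 2*(-18)*(-32) + 190 = 1152 + 190 = 1342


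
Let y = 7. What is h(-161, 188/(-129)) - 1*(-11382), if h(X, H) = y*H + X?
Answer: 1446193/129 ≈ 11211.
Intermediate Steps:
h(X, H) = X + 7*H (h(X, H) = 7*H + X = X + 7*H)
h(-161, 188/(-129)) - 1*(-11382) = (-161 + 7*(188/(-129))) - 1*(-11382) = (-161 + 7*(188*(-1/129))) + 11382 = (-161 + 7*(-188/129)) + 11382 = (-161 - 1316/129) + 11382 = -22085/129 + 11382 = 1446193/129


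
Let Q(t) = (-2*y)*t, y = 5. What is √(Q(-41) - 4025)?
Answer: I*√3615 ≈ 60.125*I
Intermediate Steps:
Q(t) = -10*t (Q(t) = (-2*5)*t = -10*t)
√(Q(-41) - 4025) = √(-10*(-41) - 4025) = √(410 - 4025) = √(-3615) = I*√3615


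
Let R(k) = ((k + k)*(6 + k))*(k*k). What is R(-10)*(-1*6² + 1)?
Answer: -280000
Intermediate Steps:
R(k) = 2*k³*(6 + k) (R(k) = ((2*k)*(6 + k))*k² = (2*k*(6 + k))*k² = 2*k³*(6 + k))
R(-10)*(-1*6² + 1) = (2*(-10)³*(6 - 10))*(-1*6² + 1) = (2*(-1000)*(-4))*(-1*36 + 1) = 8000*(-36 + 1) = 8000*(-35) = -280000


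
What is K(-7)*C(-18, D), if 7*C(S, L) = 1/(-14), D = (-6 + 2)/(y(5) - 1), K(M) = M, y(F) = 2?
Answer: 1/14 ≈ 0.071429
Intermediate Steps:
D = -4 (D = (-6 + 2)/(2 - 1) = -4/1 = -4*1 = -4)
C(S, L) = -1/98 (C(S, L) = (⅐)/(-14) = (⅐)*(-1/14) = -1/98)
K(-7)*C(-18, D) = -7*(-1/98) = 1/14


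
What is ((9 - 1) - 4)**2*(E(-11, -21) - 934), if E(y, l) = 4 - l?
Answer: -14544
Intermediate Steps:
((9 - 1) - 4)**2*(E(-11, -21) - 934) = ((9 - 1) - 4)**2*((4 - 1*(-21)) - 934) = (8 - 4)**2*((4 + 21) - 934) = 4**2*(25 - 934) = 16*(-909) = -14544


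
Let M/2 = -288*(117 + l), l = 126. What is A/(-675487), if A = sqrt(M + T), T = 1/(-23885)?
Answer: -I*sqrt(79850795740685)/16134006995 ≈ -0.00055386*I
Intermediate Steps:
T = -1/23885 ≈ -4.1867e-5
M = -139968 (M = 2*(-288*(117 + 126)) = 2*(-288*243) = 2*(-69984) = -139968)
A = I*sqrt(79850795740685)/23885 (A = sqrt(-139968 - 1/23885) = sqrt(-3343135681/23885) = I*sqrt(79850795740685)/23885 ≈ 374.12*I)
A/(-675487) = (I*sqrt(79850795740685)/23885)/(-675487) = (I*sqrt(79850795740685)/23885)*(-1/675487) = -I*sqrt(79850795740685)/16134006995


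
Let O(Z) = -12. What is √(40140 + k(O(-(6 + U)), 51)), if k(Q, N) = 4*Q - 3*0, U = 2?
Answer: 2*√10023 ≈ 200.23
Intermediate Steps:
k(Q, N) = 4*Q (k(Q, N) = 4*Q + 0 = 4*Q)
√(40140 + k(O(-(6 + U)), 51)) = √(40140 + 4*(-12)) = √(40140 - 48) = √40092 = 2*√10023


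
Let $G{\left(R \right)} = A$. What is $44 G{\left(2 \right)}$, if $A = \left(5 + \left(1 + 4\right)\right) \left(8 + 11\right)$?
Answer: $8360$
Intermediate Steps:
$A = 190$ ($A = \left(5 + 5\right) 19 = 10 \cdot 19 = 190$)
$G{\left(R \right)} = 190$
$44 G{\left(2 \right)} = 44 \cdot 190 = 8360$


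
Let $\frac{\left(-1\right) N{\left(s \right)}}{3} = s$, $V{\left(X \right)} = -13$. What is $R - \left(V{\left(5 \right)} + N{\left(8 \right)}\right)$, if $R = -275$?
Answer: $-238$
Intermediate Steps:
$N{\left(s \right)} = - 3 s$
$R - \left(V{\left(5 \right)} + N{\left(8 \right)}\right) = -275 - \left(-13 - 24\right) = -275 - -37 = -275 + 37 = -238$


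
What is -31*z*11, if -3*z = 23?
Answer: 7843/3 ≈ 2614.3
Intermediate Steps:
z = -23/3 (z = -⅓*23 = -23/3 ≈ -7.6667)
-31*z*11 = -31*(-23/3)*11 = (713/3)*11 = 7843/3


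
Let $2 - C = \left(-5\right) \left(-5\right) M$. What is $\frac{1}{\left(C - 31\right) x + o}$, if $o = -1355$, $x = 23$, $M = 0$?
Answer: $- \frac{1}{2022} \approx -0.00049456$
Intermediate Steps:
$C = 2$ ($C = 2 - \left(-5\right) \left(-5\right) 0 = 2 - 25 \cdot 0 = 2 - 0 = 2 + 0 = 2$)
$\frac{1}{\left(C - 31\right) x + o} = \frac{1}{\left(2 - 31\right) 23 - 1355} = \frac{1}{\left(-29\right) 23 - 1355} = \frac{1}{-667 - 1355} = \frac{1}{-2022} = - \frac{1}{2022}$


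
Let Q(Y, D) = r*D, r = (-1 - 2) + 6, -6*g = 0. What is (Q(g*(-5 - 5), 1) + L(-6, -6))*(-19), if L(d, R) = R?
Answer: 57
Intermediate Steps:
g = 0 (g = -1/6*0 = 0)
r = 3 (r = -3 + 6 = 3)
Q(Y, D) = 3*D
(Q(g*(-5 - 5), 1) + L(-6, -6))*(-19) = (3*1 - 6)*(-19) = (3 - 6)*(-19) = -3*(-19) = 57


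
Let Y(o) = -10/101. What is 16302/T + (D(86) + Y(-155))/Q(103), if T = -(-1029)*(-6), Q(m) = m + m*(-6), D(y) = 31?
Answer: -144536264/53523435 ≈ -2.7004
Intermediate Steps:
Y(o) = -10/101 (Y(o) = -10*1/101 = -10/101)
Q(m) = -5*m (Q(m) = m - 6*m = -5*m)
T = -6174 (T = -1029*6 = -6174)
16302/T + (D(86) + Y(-155))/Q(103) = 16302/(-6174) + (31 - 10/101)/((-5*103)) = 16302*(-1/6174) + (3121/101)/(-515) = -2717/1029 + (3121/101)*(-1/515) = -2717/1029 - 3121/52015 = -144536264/53523435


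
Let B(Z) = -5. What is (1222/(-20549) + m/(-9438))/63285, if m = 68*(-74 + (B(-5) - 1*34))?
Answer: 14636528/1227358542267 ≈ 1.1925e-5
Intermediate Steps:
m = -7684 (m = 68*(-74 + (-5 - 1*34)) = 68*(-74 + (-5 - 34)) = 68*(-74 - 39) = 68*(-113) = -7684)
(1222/(-20549) + m/(-9438))/63285 = (1222/(-20549) - 7684/(-9438))/63285 = (1222*(-1/20549) - 7684*(-1/9438))*(1/63285) = (-1222/20549 + 3842/4719)*(1/63285) = (73182640/96970731)*(1/63285) = 14636528/1227358542267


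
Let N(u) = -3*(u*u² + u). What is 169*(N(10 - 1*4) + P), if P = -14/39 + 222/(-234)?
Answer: -112775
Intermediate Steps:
P = -17/13 (P = -14*1/39 + 222*(-1/234) = -14/39 - 37/39 = -17/13 ≈ -1.3077)
N(u) = -3*u - 3*u³ (N(u) = -3*(u³ + u) = -3*(u + u³) = -3*u - 3*u³)
169*(N(10 - 1*4) + P) = 169*(-3*(10 - 1*4)*(1 + (10 - 1*4)²) - 17/13) = 169*(-3*(10 - 4)*(1 + (10 - 4)²) - 17/13) = 169*(-3*6*(1 + 6²) - 17/13) = 169*(-3*6*(1 + 36) - 17/13) = 169*(-3*6*37 - 17/13) = 169*(-666 - 17/13) = 169*(-8675/13) = -112775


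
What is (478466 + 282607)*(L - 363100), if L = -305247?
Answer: -508660856331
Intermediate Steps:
(478466 + 282607)*(L - 363100) = (478466 + 282607)*(-305247 - 363100) = 761073*(-668347) = -508660856331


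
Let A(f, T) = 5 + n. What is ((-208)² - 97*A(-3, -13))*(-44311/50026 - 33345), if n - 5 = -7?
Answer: -71685894728413/50026 ≈ -1.4330e+9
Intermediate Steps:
n = -2 (n = 5 - 7 = -2)
A(f, T) = 3 (A(f, T) = 5 - 2 = 3)
((-208)² - 97*A(-3, -13))*(-44311/50026 - 33345) = ((-208)² - 97*3)*(-44311/50026 - 33345) = (43264 - 291)*(-44311*1/50026 - 33345) = 42973*(-44311/50026 - 33345) = 42973*(-1668161281/50026) = -71685894728413/50026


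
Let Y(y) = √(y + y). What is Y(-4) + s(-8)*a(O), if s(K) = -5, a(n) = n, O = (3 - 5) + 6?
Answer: -20 + 2*I*√2 ≈ -20.0 + 2.8284*I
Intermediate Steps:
O = 4 (O = -2 + 6 = 4)
Y(y) = √2*√y (Y(y) = √(2*y) = √2*√y)
Y(-4) + s(-8)*a(O) = √2*√(-4) - 5*4 = √2*(2*I) - 20 = 2*I*√2 - 20 = -20 + 2*I*√2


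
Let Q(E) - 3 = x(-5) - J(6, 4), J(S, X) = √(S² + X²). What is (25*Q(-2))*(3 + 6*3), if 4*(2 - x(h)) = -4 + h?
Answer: 15225/4 - 1050*√13 ≈ 20.421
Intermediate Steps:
x(h) = 3 - h/4 (x(h) = 2 - (-4 + h)/4 = 2 + (1 - h/4) = 3 - h/4)
Q(E) = 29/4 - 2*√13 (Q(E) = 3 + ((3 - ¼*(-5)) - √(6² + 4²)) = 3 + ((3 + 5/4) - √(36 + 16)) = 3 + (17/4 - √52) = 3 + (17/4 - 2*√13) = 29/4 - 2*√13)
(25*Q(-2))*(3 + 6*3) = (25*(29/4 - 2*√13))*(3 + 6*3) = (725/4 - 50*√13)*(3 + 18) = (725/4 - 50*√13)*21 = 15225/4 - 1050*√13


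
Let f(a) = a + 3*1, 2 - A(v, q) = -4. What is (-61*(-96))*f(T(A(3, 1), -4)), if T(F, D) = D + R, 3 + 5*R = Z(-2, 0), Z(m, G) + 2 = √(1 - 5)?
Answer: -11712 + 11712*I/5 ≈ -11712.0 + 2342.4*I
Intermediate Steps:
Z(m, G) = -2 + 2*I (Z(m, G) = -2 + √(1 - 5) = -2 + √(-4) = -2 + 2*I)
R = -1 + 2*I/5 (R = -⅗ + (-2 + 2*I)/5 = -⅗ + (-⅖ + 2*I/5) = -1 + 2*I/5 ≈ -1.0 + 0.4*I)
A(v, q) = 6 (A(v, q) = 2 - 1*(-4) = 2 + 4 = 6)
T(F, D) = -1 + D + 2*I/5 (T(F, D) = D + (-1 + 2*I/5) = -1 + D + 2*I/5)
f(a) = 3 + a (f(a) = a + 3 = 3 + a)
(-61*(-96))*f(T(A(3, 1), -4)) = (-61*(-96))*(3 + (-1 - 4 + 2*I/5)) = 5856*(3 + (-5 + 2*I/5)) = 5856*(-2 + 2*I/5) = -11712 + 11712*I/5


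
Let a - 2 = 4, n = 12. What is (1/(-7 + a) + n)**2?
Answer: 121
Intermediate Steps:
a = 6 (a = 2 + 4 = 6)
(1/(-7 + a) + n)**2 = (1/(-7 + 6) + 12)**2 = (1/(-1) + 12)**2 = (-1 + 12)**2 = 11**2 = 121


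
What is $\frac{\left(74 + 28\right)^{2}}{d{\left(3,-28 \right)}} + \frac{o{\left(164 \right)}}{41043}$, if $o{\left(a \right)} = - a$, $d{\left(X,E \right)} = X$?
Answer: $\frac{142336960}{41043} \approx 3468.0$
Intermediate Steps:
$\frac{\left(74 + 28\right)^{2}}{d{\left(3,-28 \right)}} + \frac{o{\left(164 \right)}}{41043} = \frac{\left(74 + 28\right)^{2}}{3} + \frac{\left(-1\right) 164}{41043} = 102^{2} \cdot \frac{1}{3} - \frac{164}{41043} = 10404 \cdot \frac{1}{3} - \frac{164}{41043} = 3468 - \frac{164}{41043} = \frac{142336960}{41043}$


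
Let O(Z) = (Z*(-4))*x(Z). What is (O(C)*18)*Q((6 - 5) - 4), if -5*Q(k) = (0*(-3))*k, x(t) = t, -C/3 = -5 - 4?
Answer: 0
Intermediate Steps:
C = 27 (C = -3*(-5 - 4) = -3*(-9) = 27)
Q(k) = 0 (Q(k) = -0*(-3)*k/5 = -0*k = -⅕*0 = 0)
O(Z) = -4*Z² (O(Z) = (Z*(-4))*Z = (-4*Z)*Z = -4*Z²)
(O(C)*18)*Q((6 - 5) - 4) = (-4*27²*18)*0 = (-4*729*18)*0 = -2916*18*0 = -52488*0 = 0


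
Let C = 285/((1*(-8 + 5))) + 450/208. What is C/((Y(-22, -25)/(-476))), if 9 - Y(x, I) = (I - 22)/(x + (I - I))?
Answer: 12638395/1963 ≈ 6438.3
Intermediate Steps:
Y(x, I) = 9 - (-22 + I)/x (Y(x, I) = 9 - (I - 22)/(x + (I - I)) = 9 - (-22 + I)/(x + 0) = 9 - (-22 + I)/x)
C = -9655/104 (C = 285/((1*(-3))) + 450*(1/208) = 285/(-3) + 225/104 = 285*(-⅓) + 225/104 = -95 + 225/104 = -9655/104 ≈ -92.837)
C/((Y(-22, -25)/(-476))) = -9655*10472/(22 - 1*(-25) + 9*(-22))/104 = -9655*10472/(22 + 25 - 198)/104 = -9655/(104*(-1/22*(-151)*(-1/476))) = -9655/(104*((151/22)*(-1/476))) = -9655/(104*(-151/10472)) = -9655/104*(-10472/151) = 12638395/1963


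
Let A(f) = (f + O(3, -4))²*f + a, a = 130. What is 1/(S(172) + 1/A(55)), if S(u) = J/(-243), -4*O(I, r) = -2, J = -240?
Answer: 54932175/54254324 ≈ 1.0125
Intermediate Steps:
O(I, r) = ½ (O(I, r) = -¼*(-2) = ½)
A(f) = 130 + f*(½ + f)² (A(f) = (f + ½)²*f + 130 = (½ + f)²*f + 130 = f*(½ + f)² + 130 = 130 + f*(½ + f)²)
S(u) = 80/81 (S(u) = -240/(-243) = -240*(-1/243) = 80/81)
1/(S(172) + 1/A(55)) = 1/(80/81 + 1/(130 + (¼)*55*(1 + 2*55)²)) = 1/(80/81 + 1/(130 + (¼)*55*(1 + 110)²)) = 1/(80/81 + 1/(130 + (¼)*55*111²)) = 1/(80/81 + 1/(130 + (¼)*55*12321)) = 1/(80/81 + 1/(130 + 677655/4)) = 1/(80/81 + 1/(678175/4)) = 1/(80/81 + 4/678175) = 1/(54254324/54932175) = 54932175/54254324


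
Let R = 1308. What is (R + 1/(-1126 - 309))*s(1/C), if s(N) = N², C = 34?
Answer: 1876979/1658860 ≈ 1.1315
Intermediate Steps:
(R + 1/(-1126 - 309))*s(1/C) = (1308 + 1/(-1126 - 309))*(1/34)² = (1308 + 1/(-1435))*(1/34)² = (1308 - 1/1435)*(1/1156) = (1876979/1435)*(1/1156) = 1876979/1658860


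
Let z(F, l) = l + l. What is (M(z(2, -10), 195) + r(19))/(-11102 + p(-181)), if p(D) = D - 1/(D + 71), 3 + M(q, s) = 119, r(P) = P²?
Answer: -52470/1241129 ≈ -0.042276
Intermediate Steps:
z(F, l) = 2*l
M(q, s) = 116 (M(q, s) = -3 + 119 = 116)
p(D) = D - 1/(71 + D)
(M(z(2, -10), 195) + r(19))/(-11102 + p(-181)) = (116 + 19²)/(-11102 + (-1 + (-181)² + 71*(-181))/(71 - 181)) = (116 + 361)/(-11102 + (-1 + 32761 - 12851)/(-110)) = 477/(-11102 - 1/110*19909) = 477/(-11102 - 19909/110) = 477/(-1241129/110) = 477*(-110/1241129) = -52470/1241129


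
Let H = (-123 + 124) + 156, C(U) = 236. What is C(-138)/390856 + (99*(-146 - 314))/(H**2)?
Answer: -4448441269/2408552386 ≈ -1.8469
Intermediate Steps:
H = 157 (H = 1 + 156 = 157)
C(-138)/390856 + (99*(-146 - 314))/(H**2) = 236/390856 + (99*(-146 - 314))/(157**2) = 236*(1/390856) + (99*(-460))/24649 = 59/97714 - 45540*1/24649 = 59/97714 - 45540/24649 = -4448441269/2408552386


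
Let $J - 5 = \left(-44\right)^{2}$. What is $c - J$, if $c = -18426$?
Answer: $-20367$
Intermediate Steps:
$J = 1941$ ($J = 5 + \left(-44\right)^{2} = 5 + 1936 = 1941$)
$c - J = -18426 - 1941 = -20367$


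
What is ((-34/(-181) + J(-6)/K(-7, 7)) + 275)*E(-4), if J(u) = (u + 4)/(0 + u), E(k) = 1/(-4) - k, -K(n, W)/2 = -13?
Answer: 19426415/18824 ≈ 1032.0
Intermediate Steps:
K(n, W) = 26 (K(n, W) = -2*(-13) = 26)
E(k) = -¼ - k
J(u) = (4 + u)/u
((-34/(-181) + J(-6)/K(-7, 7)) + 275)*E(-4) = ((-34/(-181) + ((4 - 6)/(-6))/26) + 275)*(-¼ - 1*(-4)) = ((-34*(-1/181) - ⅙*(-2)*(1/26)) + 275)*(-¼ + 4) = ((34/181 + (⅓)*(1/26)) + 275)*(15/4) = ((34/181 + 1/78) + 275)*(15/4) = (2833/14118 + 275)*(15/4) = (3885283/14118)*(15/4) = 19426415/18824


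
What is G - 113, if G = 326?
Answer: 213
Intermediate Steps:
G - 113 = 326 - 113 = 213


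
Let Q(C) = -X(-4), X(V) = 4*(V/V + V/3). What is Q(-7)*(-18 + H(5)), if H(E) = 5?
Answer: -52/3 ≈ -17.333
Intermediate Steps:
X(V) = 4 + 4*V/3 (X(V) = 4*(1 + V*(⅓)) = 4*(1 + V/3) = 4 + 4*V/3)
Q(C) = 4/3 (Q(C) = -(4 + (4/3)*(-4)) = -(4 - 16/3) = -1*(-4/3) = 4/3)
Q(-7)*(-18 + H(5)) = 4*(-18 + 5)/3 = (4/3)*(-13) = -52/3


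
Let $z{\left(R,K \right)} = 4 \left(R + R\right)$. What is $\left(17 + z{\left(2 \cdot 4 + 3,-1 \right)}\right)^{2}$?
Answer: $11025$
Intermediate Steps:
$z{\left(R,K \right)} = 8 R$ ($z{\left(R,K \right)} = 4 \cdot 2 R = 8 R$)
$\left(17 + z{\left(2 \cdot 4 + 3,-1 \right)}\right)^{2} = \left(17 + 8 \left(2 \cdot 4 + 3\right)\right)^{2} = \left(17 + 8 \left(8 + 3\right)\right)^{2} = \left(17 + 8 \cdot 11\right)^{2} = \left(17 + 88\right)^{2} = 105^{2} = 11025$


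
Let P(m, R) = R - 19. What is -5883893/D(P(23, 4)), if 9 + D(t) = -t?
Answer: -5883893/6 ≈ -9.8065e+5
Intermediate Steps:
P(m, R) = -19 + R
D(t) = -9 - t
-5883893/D(P(23, 4)) = -5883893/(-9 - (-19 + 4)) = -5883893/(-9 - 1*(-15)) = -5883893/(-9 + 15) = -5883893/6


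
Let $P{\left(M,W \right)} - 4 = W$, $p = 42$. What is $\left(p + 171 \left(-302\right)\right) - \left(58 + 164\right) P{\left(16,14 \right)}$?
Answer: $-55596$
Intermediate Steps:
$P{\left(M,W \right)} = 4 + W$
$\left(p + 171 \left(-302\right)\right) - \left(58 + 164\right) P{\left(16,14 \right)} = \left(42 + 171 \left(-302\right)\right) - \left(58 + 164\right) \left(4 + 14\right) = \left(42 - 51642\right) - 222 \cdot 18 = -51600 - 3996 = -55596$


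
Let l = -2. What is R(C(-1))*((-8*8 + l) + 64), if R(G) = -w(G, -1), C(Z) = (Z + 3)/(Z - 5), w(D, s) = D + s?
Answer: -8/3 ≈ -2.6667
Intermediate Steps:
C(Z) = (3 + Z)/(-5 + Z)
R(G) = 1 - G (R(G) = -(G - 1) = -(-1 + G) = 1 - G)
R(C(-1))*((-8*8 + l) + 64) = (1 - (3 - 1)/(-5 - 1))*((-8*8 - 2) + 64) = (1 - 2/(-6))*((-64 - 2) + 64) = (1 - (-1)*2/6)*(-66 + 64) = (1 - 1*(-⅓))*(-2) = (1 + ⅓)*(-2) = (4/3)*(-2) = -8/3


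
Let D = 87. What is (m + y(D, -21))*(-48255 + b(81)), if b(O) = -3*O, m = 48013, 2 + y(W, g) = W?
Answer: -2332656804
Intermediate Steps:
y(W, g) = -2 + W
(m + y(D, -21))*(-48255 + b(81)) = (48013 + (-2 + 87))*(-48255 - 3*81) = (48013 + 85)*(-48255 - 243) = 48098*(-48498) = -2332656804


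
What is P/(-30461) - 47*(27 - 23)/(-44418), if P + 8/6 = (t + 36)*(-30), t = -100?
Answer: -39748334/676508349 ≈ -0.058755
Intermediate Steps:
P = 5756/3 (P = -4/3 + (-100 + 36)*(-30) = -4/3 - 64*(-30) = -4/3 + 1920 = 5756/3 ≈ 1918.7)
P/(-30461) - 47*(27 - 23)/(-44418) = (5756/3)/(-30461) - 47*(27 - 23)/(-44418) = (5756/3)*(-1/30461) - 47*4*(-1/44418) = -5756/91383 - 188*(-1/44418) = -5756/91383 + 94/22209 = -39748334/676508349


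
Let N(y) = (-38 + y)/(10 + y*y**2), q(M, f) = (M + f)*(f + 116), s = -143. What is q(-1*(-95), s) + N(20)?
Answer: 576719/445 ≈ 1296.0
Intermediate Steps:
q(M, f) = (116 + f)*(M + f) (q(M, f) = (M + f)*(116 + f) = (116 + f)*(M + f))
N(y) = (-38 + y)/(10 + y**3)
q(-1*(-95), s) + N(20) = ((-143)**2 + 116*(-1*(-95)) + 116*(-143) - 1*(-95)*(-143)) + (-38 + 20)/(10 + 20**3) = (20449 + 116*95 - 16588 + 95*(-143)) - 18/(10 + 8000) = (20449 + 11020 - 16588 - 13585) - 18/8010 = 1296 + (1/8010)*(-18) = 1296 - 1/445 = 576719/445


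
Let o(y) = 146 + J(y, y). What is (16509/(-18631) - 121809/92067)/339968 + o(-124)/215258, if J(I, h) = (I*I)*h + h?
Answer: -92652536851605952169/10460591746797799424 ≈ -8.8573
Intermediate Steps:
J(I, h) = h + h*I**2 (J(I, h) = I**2*h + h = h*I**2 + h = h + h*I**2)
o(y) = 146 + y*(1 + y**2)
(16509/(-18631) - 121809/92067)/339968 + o(-124)/215258 = (16509/(-18631) - 121809/92067)/339968 + (146 - 124 + (-124)**3)/215258 = (16509*(-1/18631) - 121809*1/92067)*(1/339968) + (146 - 124 - 1906624)*(1/215258) = (-16509/18631 - 40603/30689)*(1/339968) - 1906602*1/215258 = -1263119194/571766759*1/339968 - 953301/107629 = -631559597/97191200761856 - 953301/107629 = -92652536851605952169/10460591746797799424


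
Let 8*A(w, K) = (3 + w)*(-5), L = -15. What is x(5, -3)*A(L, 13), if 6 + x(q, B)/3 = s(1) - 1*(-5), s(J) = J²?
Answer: 0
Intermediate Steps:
A(w, K) = -15/8 - 5*w/8 (A(w, K) = ((3 + w)*(-5))/8 = (-15 - 5*w)/8 = -15/8 - 5*w/8)
x(q, B) = 0 (x(q, B) = -18 + 3*(1² - 1*(-5)) = -18 + 3*(1 + 5) = -18 + 3*6 = -18 + 18 = 0)
x(5, -3)*A(L, 13) = 0*(-15/8 - 5/8*(-15)) = 0*(-15/8 + 75/8) = 0*(15/2) = 0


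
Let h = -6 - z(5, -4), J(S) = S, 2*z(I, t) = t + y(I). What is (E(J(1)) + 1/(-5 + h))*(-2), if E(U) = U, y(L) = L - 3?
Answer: -9/5 ≈ -1.8000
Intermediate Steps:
y(L) = -3 + L
z(I, t) = -3/2 + I/2 + t/2 (z(I, t) = (t + (-3 + I))/2 = (-3 + I + t)/2 = -3/2 + I/2 + t/2)
h = -5 (h = -6 - (-3/2 + (½)*5 + (½)*(-4)) = -6 - (-3/2 + 5/2 - 2) = -6 - 1*(-1) = -6 + 1 = -5)
(E(J(1)) + 1/(-5 + h))*(-2) = (1 + 1/(-5 - 5))*(-2) = (1 + 1/(-10))*(-2) = (1 - ⅒)*(-2) = (9/10)*(-2) = -9/5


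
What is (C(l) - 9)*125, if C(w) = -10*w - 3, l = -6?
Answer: 6000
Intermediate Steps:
C(w) = -3 - 10*w
(C(l) - 9)*125 = ((-3 - 10*(-6)) - 9)*125 = ((-3 + 60) - 9)*125 = (57 - 9)*125 = 48*125 = 6000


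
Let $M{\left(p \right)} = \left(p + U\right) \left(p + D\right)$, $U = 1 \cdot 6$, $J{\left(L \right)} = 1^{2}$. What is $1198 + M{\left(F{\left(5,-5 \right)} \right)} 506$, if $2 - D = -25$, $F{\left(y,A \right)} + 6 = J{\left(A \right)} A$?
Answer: $-39282$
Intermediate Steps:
$J{\left(L \right)} = 1$
$F{\left(y,A \right)} = -6 + A$ ($F{\left(y,A \right)} = -6 + 1 A = -6 + A$)
$U = 6$
$D = 27$ ($D = 2 - -25 = 2 + 25 = 27$)
$M{\left(p \right)} = \left(6 + p\right) \left(27 + p\right)$ ($M{\left(p \right)} = \left(p + 6\right) \left(p + 27\right) = \left(6 + p\right) \left(27 + p\right)$)
$1198 + M{\left(F{\left(5,-5 \right)} \right)} 506 = 1198 + \left(162 + \left(-6 - 5\right)^{2} + 33 \left(-6 - 5\right)\right) 506 = 1198 + \left(162 + \left(-11\right)^{2} + 33 \left(-11\right)\right) 506 = 1198 + \left(162 + 121 - 363\right) 506 = 1198 - 40480 = -39282$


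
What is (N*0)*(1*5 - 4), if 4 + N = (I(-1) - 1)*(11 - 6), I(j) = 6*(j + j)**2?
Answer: 0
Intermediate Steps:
I(j) = 24*j**2 (I(j) = 6*(2*j)**2 = 6*(4*j**2) = 24*j**2)
N = 111 (N = -4 + (24*(-1)**2 - 1)*(11 - 6) = -4 + (24*1 - 1)*5 = -4 + (24 - 1)*5 = -4 + 23*5 = -4 + 115 = 111)
(N*0)*(1*5 - 4) = (111*0)*(1*5 - 4) = 0*(5 - 4) = 0*1 = 0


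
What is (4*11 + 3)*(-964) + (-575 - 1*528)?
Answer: -46411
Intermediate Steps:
(4*11 + 3)*(-964) + (-575 - 1*528) = (44 + 3)*(-964) + (-575 - 528) = 47*(-964) - 1103 = -45308 - 1103 = -46411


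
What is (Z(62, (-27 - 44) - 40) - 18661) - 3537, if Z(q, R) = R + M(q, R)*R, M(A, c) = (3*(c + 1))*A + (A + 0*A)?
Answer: 2241869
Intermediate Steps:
M(A, c) = A + A*(3 + 3*c) (M(A, c) = (3*(1 + c))*A + (A + 0) = (3 + 3*c)*A + A = A*(3 + 3*c) + A = A + A*(3 + 3*c))
Z(q, R) = R + R*q*(4 + 3*R) (Z(q, R) = R + (q*(4 + 3*R))*R = R + R*q*(4 + 3*R))
(Z(62, (-27 - 44) - 40) - 18661) - 3537 = (((-27 - 44) - 40)*(1 + 62*(4 + 3*((-27 - 44) - 40))) - 18661) - 3537 = ((-71 - 40)*(1 + 62*(4 + 3*(-71 - 40))) - 18661) - 3537 = (-111*(1 + 62*(4 + 3*(-111))) - 18661) - 3537 = (-111*(1 + 62*(4 - 333)) - 18661) - 3537 = (-111*(1 + 62*(-329)) - 18661) - 3537 = (-111*(1 - 20398) - 18661) - 3537 = (-111*(-20397) - 18661) - 3537 = (2264067 - 18661) - 3537 = 2245406 - 3537 = 2241869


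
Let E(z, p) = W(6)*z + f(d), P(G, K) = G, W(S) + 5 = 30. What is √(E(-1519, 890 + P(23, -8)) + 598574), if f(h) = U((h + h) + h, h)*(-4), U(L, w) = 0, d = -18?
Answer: √560599 ≈ 748.73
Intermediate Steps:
W(S) = 25 (W(S) = -5 + 30 = 25)
f(h) = 0 (f(h) = 0*(-4) = 0)
E(z, p) = 25*z (E(z, p) = 25*z + 0 = 25*z)
√(E(-1519, 890 + P(23, -8)) + 598574) = √(25*(-1519) + 598574) = √(-37975 + 598574) = √560599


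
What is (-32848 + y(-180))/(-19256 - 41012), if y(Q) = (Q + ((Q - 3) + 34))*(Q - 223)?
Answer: -99739/60268 ≈ -1.6549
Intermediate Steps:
y(Q) = (-223 + Q)*(31 + 2*Q) (y(Q) = (Q + ((-3 + Q) + 34))*(-223 + Q) = (Q + (31 + Q))*(-223 + Q) = (31 + 2*Q)*(-223 + Q) = (-223 + Q)*(31 + 2*Q))
(-32848 + y(-180))/(-19256 - 41012) = (-32848 + (-6913 - 415*(-180) + 2*(-180)²))/(-19256 - 41012) = (-32848 + (-6913 + 74700 + 2*32400))/(-60268) = (-32848 + (-6913 + 74700 + 64800))*(-1/60268) = (-32848 + 132587)*(-1/60268) = 99739*(-1/60268) = -99739/60268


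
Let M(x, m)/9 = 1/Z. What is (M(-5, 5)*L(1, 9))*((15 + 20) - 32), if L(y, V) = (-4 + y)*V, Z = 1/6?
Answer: -4374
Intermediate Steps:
Z = ⅙ ≈ 0.16667
L(y, V) = V*(-4 + y)
M(x, m) = 54 (M(x, m) = 9/(⅙) = 9*6 = 54)
(M(-5, 5)*L(1, 9))*((15 + 20) - 32) = (54*(9*(-4 + 1)))*((15 + 20) - 32) = (54*(9*(-3)))*(35 - 32) = (54*(-27))*3 = -1458*3 = -4374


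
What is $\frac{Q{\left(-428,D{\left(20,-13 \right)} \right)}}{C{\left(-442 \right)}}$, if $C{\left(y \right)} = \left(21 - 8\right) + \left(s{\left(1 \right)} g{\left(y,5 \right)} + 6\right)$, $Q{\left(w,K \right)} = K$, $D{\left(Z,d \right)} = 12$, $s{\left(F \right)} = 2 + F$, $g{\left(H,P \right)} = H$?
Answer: $- \frac{12}{1307} \approx -0.0091813$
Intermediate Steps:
$C{\left(y \right)} = 19 + 3 y$ ($C{\left(y \right)} = \left(21 - 8\right) + \left(\left(2 + 1\right) y + 6\right) = \left(21 - 8\right) + \left(3 y + 6\right) = 13 + \left(6 + 3 y\right) = 19 + 3 y$)
$\frac{Q{\left(-428,D{\left(20,-13 \right)} \right)}}{C{\left(-442 \right)}} = \frac{12}{19 + 3 \left(-442\right)} = \frac{12}{19 - 1326} = \frac{12}{-1307} = 12 \left(- \frac{1}{1307}\right) = - \frac{12}{1307}$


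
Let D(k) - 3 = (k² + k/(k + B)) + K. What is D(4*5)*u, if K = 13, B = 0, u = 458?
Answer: 190986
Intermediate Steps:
D(k) = 17 + k² (D(k) = 3 + ((k² + k/(k + 0)) + 13) = 3 + ((k² + k/k) + 13) = 3 + ((k² + 1) + 13) = 3 + ((1 + k²) + 13) = 3 + (14 + k²) = 17 + k²)
D(4*5)*u = (17 + (4*5)²)*458 = (17 + 20²)*458 = (17 + 400)*458 = 417*458 = 190986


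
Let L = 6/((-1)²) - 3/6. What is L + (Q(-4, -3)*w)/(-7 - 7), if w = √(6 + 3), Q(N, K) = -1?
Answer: 40/7 ≈ 5.7143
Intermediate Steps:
w = 3 (w = √9 = 3)
L = 11/2 (L = 6/1 - 3*⅙ = 6*1 - ½ = 6 - ½ = 11/2 ≈ 5.5000)
L + (Q(-4, -3)*w)/(-7 - 7) = 11/2 + (-1*3)/(-7 - 7) = 11/2 - 3/(-14) = 11/2 - 1/14*(-3) = 11/2 + 3/14 = 40/7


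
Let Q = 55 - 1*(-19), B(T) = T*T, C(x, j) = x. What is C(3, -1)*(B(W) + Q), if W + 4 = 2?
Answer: 234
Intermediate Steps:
W = -2 (W = -4 + 2 = -2)
B(T) = T²
Q = 74 (Q = 55 + 19 = 74)
C(3, -1)*(B(W) + Q) = 3*((-2)² + 74) = 3*(4 + 74) = 3*78 = 234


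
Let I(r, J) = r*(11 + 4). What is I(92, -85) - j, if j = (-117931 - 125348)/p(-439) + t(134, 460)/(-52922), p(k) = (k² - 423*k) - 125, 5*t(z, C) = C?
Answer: 13820270087837/10010011073 ≈ 1380.6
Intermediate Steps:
t(z, C) = C/5
p(k) = -125 + k² - 423*k
I(r, J) = 15*r (I(r, J) = r*15 = 15*r)
j = -6454807097/10010011073 (j = (-117931 - 125348)/(-125 + (-439)² - 423*(-439)) + ((⅕)*460)/(-52922) = -243279/(-125 + 192721 + 185697) + 92*(-1/52922) = -243279/378293 - 46/26461 = -6454807097/10010011073 ≈ -0.64484)
I(92, -85) - j = 15*92 - 1*(-6454807097/10010011073) = 1380 + 6454807097/10010011073 = 13820270087837/10010011073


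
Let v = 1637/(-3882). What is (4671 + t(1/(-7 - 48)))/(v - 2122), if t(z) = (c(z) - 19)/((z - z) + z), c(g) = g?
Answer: -22193394/8239241 ≈ -2.6936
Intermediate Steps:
v = -1637/3882 (v = 1637*(-1/3882) = -1637/3882 ≈ -0.42169)
t(z) = (-19 + z)/z (t(z) = (z - 19)/((z - z) + z) = (-19 + z)/(0 + z) = (-19 + z)/z)
(4671 + t(1/(-7 - 48)))/(v - 2122) = (4671 + (-19 + 1/(-7 - 48))/(1/(-7 - 48)))/(-1637/3882 - 2122) = (4671 + (-19 + 1/(-55))/(1/(-55)))/(-8239241/3882) = (4671 + (-19 - 1/55)/(-1/55))*(-3882/8239241) = (4671 - 55*(-1046/55))*(-3882/8239241) = (4671 + 1046)*(-3882/8239241) = 5717*(-3882/8239241) = -22193394/8239241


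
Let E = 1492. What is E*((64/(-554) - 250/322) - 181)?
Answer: -12102856328/44597 ≈ -2.7138e+5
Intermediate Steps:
E*((64/(-554) - 250/322) - 181) = 1492*((64/(-554) - 250/322) - 181) = 1492*((64*(-1/554) - 250*1/322) - 181) = 1492*((-32/277 - 125/161) - 181) = 1492*(-39777/44597 - 181) = 1492*(-8111834/44597) = -12102856328/44597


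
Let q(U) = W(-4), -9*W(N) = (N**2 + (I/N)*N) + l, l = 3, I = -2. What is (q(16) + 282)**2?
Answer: 6355441/81 ≈ 78462.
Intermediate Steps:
W(N) = -1/9 - N**2/9 (W(N) = -((N**2 + (-2/N)*N) + 3)/9 = -((N**2 - 2) + 3)/9 = -((-2 + N**2) + 3)/9 = -(1 + N**2)/9 = -1/9 - N**2/9)
q(U) = -17/9 (q(U) = -1/9 - 1/9*(-4)**2 = -1/9 - 1/9*16 = -1/9 - 16/9 = -17/9)
(q(16) + 282)**2 = (-17/9 + 282)**2 = (2521/9)**2 = 6355441/81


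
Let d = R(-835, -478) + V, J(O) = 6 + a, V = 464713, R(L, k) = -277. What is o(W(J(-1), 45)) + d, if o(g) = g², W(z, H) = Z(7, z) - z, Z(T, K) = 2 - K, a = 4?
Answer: 464760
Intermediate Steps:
J(O) = 10 (J(O) = 6 + 4 = 10)
W(z, H) = 2 - 2*z (W(z, H) = (2 - z) - z = 2 - 2*z)
d = 464436 (d = -277 + 464713 = 464436)
o(W(J(-1), 45)) + d = (2 - 2*10)² + 464436 = (2 - 20)² + 464436 = (-18)² + 464436 = 324 + 464436 = 464760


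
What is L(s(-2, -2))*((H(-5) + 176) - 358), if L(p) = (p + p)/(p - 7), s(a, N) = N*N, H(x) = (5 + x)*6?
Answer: 1456/3 ≈ 485.33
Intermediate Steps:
H(x) = 30 + 6*x
s(a, N) = N**2
L(p) = 2*p/(-7 + p) (L(p) = (2*p)/(-7 + p) = 2*p/(-7 + p))
L(s(-2, -2))*((H(-5) + 176) - 358) = (2*(-2)**2/(-7 + (-2)**2))*(((30 + 6*(-5)) + 176) - 358) = (2*4/(-7 + 4))*(((30 - 30) + 176) - 358) = (2*4/(-3))*((0 + 176) - 358) = (2*4*(-1/3))*(176 - 358) = -8/3*(-182) = 1456/3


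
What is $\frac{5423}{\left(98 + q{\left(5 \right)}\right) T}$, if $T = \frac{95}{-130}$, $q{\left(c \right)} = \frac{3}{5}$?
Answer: $- \frac{1430}{19} \approx -75.263$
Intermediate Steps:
$q{\left(c \right)} = \frac{3}{5}$ ($q{\left(c \right)} = 3 \cdot \frac{1}{5} = \frac{3}{5}$)
$T = - \frac{19}{26}$ ($T = 95 \left(- \frac{1}{130}\right) = - \frac{19}{26} \approx -0.73077$)
$\frac{5423}{\left(98 + q{\left(5 \right)}\right) T} = \frac{5423}{\left(98 + \frac{3}{5}\right) \left(- \frac{19}{26}\right)} = \frac{5423}{\frac{493}{5} \left(- \frac{19}{26}\right)} = \frac{5423}{- \frac{9367}{130}} = 5423 \left(- \frac{130}{9367}\right) = - \frac{1430}{19}$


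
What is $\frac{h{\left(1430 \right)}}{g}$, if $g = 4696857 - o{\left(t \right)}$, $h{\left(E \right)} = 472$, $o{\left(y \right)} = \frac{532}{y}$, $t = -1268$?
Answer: $\frac{74812}{744451901} \approx 0.00010049$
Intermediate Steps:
$g = \frac{1488903802}{317}$ ($g = 4696857 - \frac{532}{-1268} = 4696857 - 532 \left(- \frac{1}{1268}\right) = 4696857 - - \frac{133}{317} = 4696857 + \frac{133}{317} = \frac{1488903802}{317} \approx 4.6969 \cdot 10^{6}$)
$\frac{h{\left(1430 \right)}}{g} = \frac{472}{\frac{1488903802}{317}} = 472 \cdot \frac{317}{1488903802} = \frac{74812}{744451901}$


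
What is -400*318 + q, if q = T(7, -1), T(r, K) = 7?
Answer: -127193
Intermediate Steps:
q = 7
-400*318 + q = -400*318 + 7 = -127200 + 7 = -127193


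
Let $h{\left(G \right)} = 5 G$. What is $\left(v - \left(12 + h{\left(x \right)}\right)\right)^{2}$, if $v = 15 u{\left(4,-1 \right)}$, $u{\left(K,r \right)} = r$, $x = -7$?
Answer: $64$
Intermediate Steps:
$v = -15$ ($v = 15 \left(-1\right) = -15$)
$\left(v - \left(12 + h{\left(x \right)}\right)\right)^{2} = \left(-15 - \left(12 + 5 \left(-7\right)\right)\right)^{2} = \left(-15 - -23\right)^{2} = \left(-15 + \left(-12 + 35\right)\right)^{2} = \left(-15 + 23\right)^{2} = 8^{2} = 64$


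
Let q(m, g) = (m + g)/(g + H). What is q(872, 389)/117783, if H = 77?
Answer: 1261/54886878 ≈ 2.2975e-5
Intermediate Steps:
q(m, g) = (g + m)/(77 + g) (q(m, g) = (m + g)/(g + 77) = (g + m)/(77 + g))
q(872, 389)/117783 = ((389 + 872)/(77 + 389))/117783 = (1261/466)*(1/117783) = 1261/54886878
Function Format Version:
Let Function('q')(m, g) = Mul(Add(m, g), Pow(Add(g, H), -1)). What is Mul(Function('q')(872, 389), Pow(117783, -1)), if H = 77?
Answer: Rational(1261, 54886878) ≈ 2.2975e-5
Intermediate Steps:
Function('q')(m, g) = Mul(Pow(Add(77, g), -1), Add(g, m)) (Function('q')(m, g) = Mul(Add(m, g), Pow(Add(g, 77), -1)) = Mul(Add(g, m), Pow(Add(77, g), -1)) = Mul(Pow(Add(77, g), -1), Add(g, m)))
Mul(Function('q')(872, 389), Pow(117783, -1)) = Mul(Mul(Pow(Add(77, 389), -1), Add(389, 872)), Pow(117783, -1)) = Mul(Mul(Pow(466, -1), 1261), Rational(1, 117783)) = Mul(Mul(Rational(1, 466), 1261), Rational(1, 117783)) = Mul(Rational(1261, 466), Rational(1, 117783)) = Rational(1261, 54886878)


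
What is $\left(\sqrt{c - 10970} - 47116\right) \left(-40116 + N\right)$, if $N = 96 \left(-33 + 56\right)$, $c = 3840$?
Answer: $1786073328 - 37908 i \sqrt{7130} \approx 1.7861 \cdot 10^{9} - 3.2009 \cdot 10^{6} i$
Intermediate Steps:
$N = 2208$ ($N = 96 \cdot 23 = 2208$)
$\left(\sqrt{c - 10970} - 47116\right) \left(-40116 + N\right) = \left(\sqrt{3840 - 10970} - 47116\right) \left(-40116 + 2208\right) = \left(\sqrt{-7130} - 47116\right) \left(-37908\right) = \left(i \sqrt{7130} - 47116\right) \left(-37908\right) = \left(-47116 + i \sqrt{7130}\right) \left(-37908\right) = 1786073328 - 37908 i \sqrt{7130}$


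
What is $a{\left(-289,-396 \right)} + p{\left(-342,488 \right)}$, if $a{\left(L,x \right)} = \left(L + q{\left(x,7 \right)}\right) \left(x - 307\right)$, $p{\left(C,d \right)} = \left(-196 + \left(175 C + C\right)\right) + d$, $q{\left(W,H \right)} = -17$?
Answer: $155218$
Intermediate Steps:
$p{\left(C,d \right)} = -196 + d + 176 C$ ($p{\left(C,d \right)} = \left(-196 + 176 C\right) + d = -196 + d + 176 C$)
$a{\left(L,x \right)} = \left(-307 + x\right) \left(-17 + L\right)$ ($a{\left(L,x \right)} = \left(L - 17\right) \left(x - 307\right) = \left(-17 + L\right) \left(-307 + x\right) = \left(-307 + x\right) \left(-17 + L\right)$)
$a{\left(-289,-396 \right)} + p{\left(-342,488 \right)} = \left(5219 - -88723 - -6732 - -114444\right) + \left(-196 + 488 + 176 \left(-342\right)\right) = \left(5219 + 88723 + 6732 + 114444\right) - 59900 = 215118 - 59900 = 155218$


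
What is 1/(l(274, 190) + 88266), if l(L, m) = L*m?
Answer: 1/140326 ≈ 7.1263e-6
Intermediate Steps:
1/(l(274, 190) + 88266) = 1/(274*190 + 88266) = 1/(52060 + 88266) = 1/140326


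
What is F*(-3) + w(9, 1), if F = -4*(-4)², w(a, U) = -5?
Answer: 187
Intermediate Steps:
F = -64 (F = -4*16 = -64)
F*(-3) + w(9, 1) = -64*(-3) - 5 = 192 - 5 = 187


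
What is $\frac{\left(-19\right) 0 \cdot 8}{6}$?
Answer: $0$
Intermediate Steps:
$\frac{\left(-19\right) 0 \cdot 8}{6} = 0 \cdot 8 \cdot \frac{1}{6} = 0 \cdot \frac{1}{6} = 0$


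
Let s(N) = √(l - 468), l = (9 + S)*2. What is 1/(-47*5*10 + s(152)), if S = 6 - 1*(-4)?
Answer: -235/552293 - I*√430/5522930 ≈ -0.0004255 - 3.7546e-6*I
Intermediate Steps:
S = 10 (S = 6 + 4 = 10)
l = 38 (l = (9 + 10)*2 = 19*2 = 38)
s(N) = I*√430 (s(N) = √(38 - 468) = √(-430) = I*√430)
1/(-47*5*10 + s(152)) = 1/(-47*5*10 + I*√430) = 1/(-235*10 + I*√430) = 1/(-2350 + I*√430)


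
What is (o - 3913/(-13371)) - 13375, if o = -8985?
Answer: -298971647/13371 ≈ -22360.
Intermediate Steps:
(o - 3913/(-13371)) - 13375 = (-8985 - 3913/(-13371)) - 13375 = (-8985 - 3913*(-1/13371)) - 13375 = (-8985 + 3913/13371) - 13375 = -120134522/13371 - 13375 = -298971647/13371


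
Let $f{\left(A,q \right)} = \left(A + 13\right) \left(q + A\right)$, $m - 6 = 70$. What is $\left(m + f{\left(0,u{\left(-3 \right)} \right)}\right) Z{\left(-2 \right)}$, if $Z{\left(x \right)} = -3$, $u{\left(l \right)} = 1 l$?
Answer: $-111$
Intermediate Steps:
$u{\left(l \right)} = l$
$m = 76$ ($m = 6 + 70 = 76$)
$f{\left(A,q \right)} = \left(13 + A\right) \left(A + q\right)$
$\left(m + f{\left(0,u{\left(-3 \right)} \right)}\right) Z{\left(-2 \right)} = \left(76 + \left(0^{2} + 13 \cdot 0 + 13 \left(-3\right) + 0 \left(-3\right)\right)\right) \left(-3\right) = \left(76 + \left(0 + 0 - 39 + 0\right)\right) \left(-3\right) = \left(76 - 39\right) \left(-3\right) = 37 \left(-3\right) = -111$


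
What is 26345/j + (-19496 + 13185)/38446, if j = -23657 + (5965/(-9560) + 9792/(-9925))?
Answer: -22054023099804019/17260715738208934 ≈ -1.2777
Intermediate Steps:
j = -448959989029/18976600 (j = -23657 + (5965*(-1/9560) + 9792*(-1/9925)) = -23657 + (-1193/1912 - 9792/9925) = -23657 - 30562829/18976600 = -448959989029/18976600 ≈ -23659.)
26345/j + (-19496 + 13185)/38446 = 26345/(-448959989029/18976600) + (-19496 + 13185)/38446 = 26345*(-18976600/448959989029) - 6311*1/38446 = -499938527000/448959989029 - 6311/38446 = -22054023099804019/17260715738208934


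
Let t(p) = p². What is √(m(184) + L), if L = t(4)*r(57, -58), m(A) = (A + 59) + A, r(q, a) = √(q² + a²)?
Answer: √(427 + 16*√6613) ≈ 41.571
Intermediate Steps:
r(q, a) = √(a² + q²)
m(A) = 59 + 2*A (m(A) = (59 + A) + A = 59 + 2*A)
L = 16*√6613 (L = 4²*√((-58)² + 57²) = 16*√(3364 + 3249) = 16*√6613 ≈ 1301.1)
√(m(184) + L) = √((59 + 2*184) + 16*√6613) = √((59 + 368) + 16*√6613) = √(427 + 16*√6613)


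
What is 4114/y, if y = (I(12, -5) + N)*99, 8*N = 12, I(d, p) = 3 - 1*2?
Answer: 748/45 ≈ 16.622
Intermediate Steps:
I(d, p) = 1 (I(d, p) = 3 - 2 = 1)
N = 3/2 (N = (1/8)*12 = 3/2 ≈ 1.5000)
y = 495/2 (y = (1 + 3/2)*99 = (5/2)*99 = 495/2 ≈ 247.50)
4114/y = 4114/(495/2) = 4114*(2/495) = 748/45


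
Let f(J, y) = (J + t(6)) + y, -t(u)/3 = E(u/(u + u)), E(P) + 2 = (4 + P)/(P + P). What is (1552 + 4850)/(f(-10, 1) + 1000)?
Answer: 12804/1967 ≈ 6.5094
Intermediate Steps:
E(P) = -2 + (4 + P)/(2*P) (E(P) = -2 + (4 + P)/(P + P) = -2 + (4 + P)/((2*P)) = -2 + (4 + P)*(1/(2*P)) = -2 + (4 + P)/(2*P))
t(u) = -15/2 (t(u) = -3*(-3/2 + 2/((u/(u + u)))) = -3*(-3/2 + 2/((u/((2*u))))) = -3*(-3/2 + 2/(((1/(2*u))*u))) = -3*(-3/2 + 2/(½)) = -3*(-3/2 + 2*2) = -3*(-3/2 + 4) = -3*5/2 = -15/2)
f(J, y) = -15/2 + J + y (f(J, y) = (J - 15/2) + y = (-15/2 + J) + y = -15/2 + J + y)
(1552 + 4850)/(f(-10, 1) + 1000) = (1552 + 4850)/((-15/2 - 10 + 1) + 1000) = 6402/(-33/2 + 1000) = 6402/(1967/2) = 6402*(2/1967) = 12804/1967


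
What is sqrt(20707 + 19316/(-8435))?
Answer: sqrt(1473124071615)/8435 ≈ 143.89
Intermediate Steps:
sqrt(20707 + 19316/(-8435)) = sqrt(20707 + 19316*(-1/8435)) = sqrt(20707 - 19316/8435) = sqrt(174644229/8435) = sqrt(1473124071615)/8435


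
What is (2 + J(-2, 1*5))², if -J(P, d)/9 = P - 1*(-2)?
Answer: 4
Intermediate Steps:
J(P, d) = -18 - 9*P (J(P, d) = -9*(P - 1*(-2)) = -9*(P + 2) = -9*(2 + P) = -18 - 9*P)
(2 + J(-2, 1*5))² = (2 + (-18 - 9*(-2)))² = (2 + (-18 + 18))² = (2 + 0)² = 2² = 4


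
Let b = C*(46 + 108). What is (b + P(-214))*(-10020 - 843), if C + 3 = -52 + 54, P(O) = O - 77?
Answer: 4834035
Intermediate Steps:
P(O) = -77 + O
C = -1 (C = -3 + (-52 + 54) = -3 + 2 = -1)
b = -154 (b = -(46 + 108) = -1*154 = -154)
(b + P(-214))*(-10020 - 843) = (-154 + (-77 - 214))*(-10020 - 843) = (-154 - 291)*(-10863) = -445*(-10863) = 4834035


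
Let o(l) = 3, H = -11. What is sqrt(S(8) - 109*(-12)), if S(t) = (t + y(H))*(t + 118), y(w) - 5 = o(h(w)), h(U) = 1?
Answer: 2*sqrt(831) ≈ 57.654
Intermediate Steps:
y(w) = 8 (y(w) = 5 + 3 = 8)
S(t) = (8 + t)*(118 + t) (S(t) = (t + 8)*(t + 118) = (8 + t)*(118 + t))
sqrt(S(8) - 109*(-12)) = sqrt((944 + 8**2 + 126*8) - 109*(-12)) = sqrt((944 + 64 + 1008) + 1308) = sqrt(2016 + 1308) = sqrt(3324) = 2*sqrt(831)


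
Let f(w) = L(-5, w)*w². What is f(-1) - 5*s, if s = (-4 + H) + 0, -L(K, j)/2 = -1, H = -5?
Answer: 47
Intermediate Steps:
L(K, j) = 2 (L(K, j) = -2*(-1) = 2)
s = -9 (s = (-4 - 5) + 0 = -9 + 0 = -9)
f(w) = 2*w²
f(-1) - 5*s = 2*(-1)² - 5*(-9) = 2*1 + 45 = 2 + 45 = 47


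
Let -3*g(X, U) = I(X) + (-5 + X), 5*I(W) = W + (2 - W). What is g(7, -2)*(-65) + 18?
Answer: 70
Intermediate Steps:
I(W) = 2/5 (I(W) = (W + (2 - W))/5 = (1/5)*2 = 2/5)
g(X, U) = 23/15 - X/3 (g(X, U) = -(2/5 + (-5 + X))/3 = -(-23/5 + X)/3 = 23/15 - X/3)
g(7, -2)*(-65) + 18 = (23/15 - 1/3*7)*(-65) + 18 = (23/15 - 7/3)*(-65) + 18 = -4/5*(-65) + 18 = 52 + 18 = 70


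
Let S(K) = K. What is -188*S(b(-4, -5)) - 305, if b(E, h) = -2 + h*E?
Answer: -3689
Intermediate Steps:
b(E, h) = -2 + E*h
-188*S(b(-4, -5)) - 305 = -188*(-2 - 4*(-5)) - 305 = -188*(-2 + 20) - 305 = -188*18 - 305 = -3384 - 305 = -3689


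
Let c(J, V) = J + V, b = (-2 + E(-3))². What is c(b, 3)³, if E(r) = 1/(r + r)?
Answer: 21253933/46656 ≈ 455.55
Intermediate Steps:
E(r) = 1/(2*r)
b = 169/36 (b = (-2 + (½)/(-3))² = (-2 + (½)*(-⅓))² = (-2 - ⅙)² = (-13/6)² = 169/36 ≈ 4.6944)
c(b, 3)³ = (169/36 + 3)³ = (277/36)³ = 21253933/46656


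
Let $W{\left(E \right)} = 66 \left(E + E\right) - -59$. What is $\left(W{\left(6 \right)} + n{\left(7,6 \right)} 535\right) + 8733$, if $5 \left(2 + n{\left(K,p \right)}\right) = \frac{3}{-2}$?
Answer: $\frac{16707}{2} \approx 8353.5$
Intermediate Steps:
$n{\left(K,p \right)} = - \frac{23}{10}$ ($n{\left(K,p \right)} = -2 + \frac{3 \frac{1}{-2}}{5} = -2 + \frac{3 \left(- \frac{1}{2}\right)}{5} = -2 + \frac{1}{5} \left(- \frac{3}{2}\right) = -2 - \frac{3}{10} = - \frac{23}{10}$)
$W{\left(E \right)} = 59 + 132 E$ ($W{\left(E \right)} = 66 \cdot 2 E + 59 = 132 E + 59 = 59 + 132 E$)
$\left(W{\left(6 \right)} + n{\left(7,6 \right)} 535\right) + 8733 = \left(\left(59 + 132 \cdot 6\right) - \frac{2461}{2}\right) + 8733 = \left(\left(59 + 792\right) - \frac{2461}{2}\right) + 8733 = \left(851 - \frac{2461}{2}\right) + 8733 = - \frac{759}{2} + 8733 = \frac{16707}{2}$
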